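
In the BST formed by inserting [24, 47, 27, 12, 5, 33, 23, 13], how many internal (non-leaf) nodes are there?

Tree built from: [24, 47, 27, 12, 5, 33, 23, 13]
Tree (level-order array): [24, 12, 47, 5, 23, 27, None, None, None, 13, None, None, 33]
Rule: An internal node has at least one child.
Per-node child counts:
  node 24: 2 child(ren)
  node 12: 2 child(ren)
  node 5: 0 child(ren)
  node 23: 1 child(ren)
  node 13: 0 child(ren)
  node 47: 1 child(ren)
  node 27: 1 child(ren)
  node 33: 0 child(ren)
Matching nodes: [24, 12, 23, 47, 27]
Count of internal (non-leaf) nodes: 5


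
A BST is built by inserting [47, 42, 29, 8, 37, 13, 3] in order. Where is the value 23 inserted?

Starting tree (level order): [47, 42, None, 29, None, 8, 37, 3, 13]
Insertion path: 47 -> 42 -> 29 -> 8 -> 13
Result: insert 23 as right child of 13
Final tree (level order): [47, 42, None, 29, None, 8, 37, 3, 13, None, None, None, None, None, 23]


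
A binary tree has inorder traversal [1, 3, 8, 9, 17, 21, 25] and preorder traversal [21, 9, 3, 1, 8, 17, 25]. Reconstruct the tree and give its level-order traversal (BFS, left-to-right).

Inorder:  [1, 3, 8, 9, 17, 21, 25]
Preorder: [21, 9, 3, 1, 8, 17, 25]
Algorithm: preorder visits root first, so consume preorder in order;
for each root, split the current inorder slice at that value into
left-subtree inorder and right-subtree inorder, then recurse.
Recursive splits:
  root=21; inorder splits into left=[1, 3, 8, 9, 17], right=[25]
  root=9; inorder splits into left=[1, 3, 8], right=[17]
  root=3; inorder splits into left=[1], right=[8]
  root=1; inorder splits into left=[], right=[]
  root=8; inorder splits into left=[], right=[]
  root=17; inorder splits into left=[], right=[]
  root=25; inorder splits into left=[], right=[]
Reconstructed level-order: [21, 9, 25, 3, 17, 1, 8]


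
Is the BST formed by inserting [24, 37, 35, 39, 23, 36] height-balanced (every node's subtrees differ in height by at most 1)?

Tree (level-order array): [24, 23, 37, None, None, 35, 39, None, 36]
Definition: a tree is height-balanced if, at every node, |h(left) - h(right)| <= 1 (empty subtree has height -1).
Bottom-up per-node check:
  node 23: h_left=-1, h_right=-1, diff=0 [OK], height=0
  node 36: h_left=-1, h_right=-1, diff=0 [OK], height=0
  node 35: h_left=-1, h_right=0, diff=1 [OK], height=1
  node 39: h_left=-1, h_right=-1, diff=0 [OK], height=0
  node 37: h_left=1, h_right=0, diff=1 [OK], height=2
  node 24: h_left=0, h_right=2, diff=2 [FAIL (|0-2|=2 > 1)], height=3
Node 24 violates the condition: |0 - 2| = 2 > 1.
Result: Not balanced


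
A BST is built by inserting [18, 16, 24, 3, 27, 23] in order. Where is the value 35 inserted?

Starting tree (level order): [18, 16, 24, 3, None, 23, 27]
Insertion path: 18 -> 24 -> 27
Result: insert 35 as right child of 27
Final tree (level order): [18, 16, 24, 3, None, 23, 27, None, None, None, None, None, 35]


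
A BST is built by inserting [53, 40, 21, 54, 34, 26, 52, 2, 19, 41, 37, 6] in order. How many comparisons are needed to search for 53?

Search path for 53: 53
Found: True
Comparisons: 1


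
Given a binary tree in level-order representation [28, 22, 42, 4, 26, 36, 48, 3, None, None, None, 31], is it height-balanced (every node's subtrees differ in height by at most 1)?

Tree (level-order array): [28, 22, 42, 4, 26, 36, 48, 3, None, None, None, 31]
Definition: a tree is height-balanced if, at every node, |h(left) - h(right)| <= 1 (empty subtree has height -1).
Bottom-up per-node check:
  node 3: h_left=-1, h_right=-1, diff=0 [OK], height=0
  node 4: h_left=0, h_right=-1, diff=1 [OK], height=1
  node 26: h_left=-1, h_right=-1, diff=0 [OK], height=0
  node 22: h_left=1, h_right=0, diff=1 [OK], height=2
  node 31: h_left=-1, h_right=-1, diff=0 [OK], height=0
  node 36: h_left=0, h_right=-1, diff=1 [OK], height=1
  node 48: h_left=-1, h_right=-1, diff=0 [OK], height=0
  node 42: h_left=1, h_right=0, diff=1 [OK], height=2
  node 28: h_left=2, h_right=2, diff=0 [OK], height=3
All nodes satisfy the balance condition.
Result: Balanced


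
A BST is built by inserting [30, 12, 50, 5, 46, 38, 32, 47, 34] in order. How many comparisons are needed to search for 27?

Search path for 27: 30 -> 12
Found: False
Comparisons: 2


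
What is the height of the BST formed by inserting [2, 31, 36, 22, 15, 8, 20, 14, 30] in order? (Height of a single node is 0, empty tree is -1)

Insertion order: [2, 31, 36, 22, 15, 8, 20, 14, 30]
Tree (level-order array): [2, None, 31, 22, 36, 15, 30, None, None, 8, 20, None, None, None, 14]
Compute height bottom-up (empty subtree = -1):
  height(14) = 1 + max(-1, -1) = 0
  height(8) = 1 + max(-1, 0) = 1
  height(20) = 1 + max(-1, -1) = 0
  height(15) = 1 + max(1, 0) = 2
  height(30) = 1 + max(-1, -1) = 0
  height(22) = 1 + max(2, 0) = 3
  height(36) = 1 + max(-1, -1) = 0
  height(31) = 1 + max(3, 0) = 4
  height(2) = 1 + max(-1, 4) = 5
Height = 5


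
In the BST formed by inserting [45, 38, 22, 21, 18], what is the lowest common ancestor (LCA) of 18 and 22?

Tree insertion order: [45, 38, 22, 21, 18]
Tree (level-order array): [45, 38, None, 22, None, 21, None, 18]
In a BST, the LCA of p=18, q=22 is the first node v on the
root-to-leaf path with p <= v <= q (go left if both < v, right if both > v).
Walk from root:
  at 45: both 18 and 22 < 45, go left
  at 38: both 18 and 22 < 38, go left
  at 22: 18 <= 22 <= 22, this is the LCA
LCA = 22


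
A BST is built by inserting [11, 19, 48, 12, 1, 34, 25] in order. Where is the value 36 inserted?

Starting tree (level order): [11, 1, 19, None, None, 12, 48, None, None, 34, None, 25]
Insertion path: 11 -> 19 -> 48 -> 34
Result: insert 36 as right child of 34
Final tree (level order): [11, 1, 19, None, None, 12, 48, None, None, 34, None, 25, 36]


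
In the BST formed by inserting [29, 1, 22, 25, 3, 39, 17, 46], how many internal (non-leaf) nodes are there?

Tree built from: [29, 1, 22, 25, 3, 39, 17, 46]
Tree (level-order array): [29, 1, 39, None, 22, None, 46, 3, 25, None, None, None, 17]
Rule: An internal node has at least one child.
Per-node child counts:
  node 29: 2 child(ren)
  node 1: 1 child(ren)
  node 22: 2 child(ren)
  node 3: 1 child(ren)
  node 17: 0 child(ren)
  node 25: 0 child(ren)
  node 39: 1 child(ren)
  node 46: 0 child(ren)
Matching nodes: [29, 1, 22, 3, 39]
Count of internal (non-leaf) nodes: 5


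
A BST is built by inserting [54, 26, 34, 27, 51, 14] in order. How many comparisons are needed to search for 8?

Search path for 8: 54 -> 26 -> 14
Found: False
Comparisons: 3


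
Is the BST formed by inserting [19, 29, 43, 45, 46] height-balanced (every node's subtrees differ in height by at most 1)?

Tree (level-order array): [19, None, 29, None, 43, None, 45, None, 46]
Definition: a tree is height-balanced if, at every node, |h(left) - h(right)| <= 1 (empty subtree has height -1).
Bottom-up per-node check:
  node 46: h_left=-1, h_right=-1, diff=0 [OK], height=0
  node 45: h_left=-1, h_right=0, diff=1 [OK], height=1
  node 43: h_left=-1, h_right=1, diff=2 [FAIL (|-1-1|=2 > 1)], height=2
  node 29: h_left=-1, h_right=2, diff=3 [FAIL (|-1-2|=3 > 1)], height=3
  node 19: h_left=-1, h_right=3, diff=4 [FAIL (|-1-3|=4 > 1)], height=4
Node 43 violates the condition: |-1 - 1| = 2 > 1.
Result: Not balanced


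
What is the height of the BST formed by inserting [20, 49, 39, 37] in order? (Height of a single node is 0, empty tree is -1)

Insertion order: [20, 49, 39, 37]
Tree (level-order array): [20, None, 49, 39, None, 37]
Compute height bottom-up (empty subtree = -1):
  height(37) = 1 + max(-1, -1) = 0
  height(39) = 1 + max(0, -1) = 1
  height(49) = 1 + max(1, -1) = 2
  height(20) = 1 + max(-1, 2) = 3
Height = 3


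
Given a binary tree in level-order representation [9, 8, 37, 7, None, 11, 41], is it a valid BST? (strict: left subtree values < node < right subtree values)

Level-order array: [9, 8, 37, 7, None, 11, 41]
Validate using subtree bounds (lo, hi): at each node, require lo < value < hi,
then recurse left with hi=value and right with lo=value.
Preorder trace (stopping at first violation):
  at node 9 with bounds (-inf, +inf): OK
  at node 8 with bounds (-inf, 9): OK
  at node 7 with bounds (-inf, 8): OK
  at node 37 with bounds (9, +inf): OK
  at node 11 with bounds (9, 37): OK
  at node 41 with bounds (37, +inf): OK
No violation found at any node.
Result: Valid BST


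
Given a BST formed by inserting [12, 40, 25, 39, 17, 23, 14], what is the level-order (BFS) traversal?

Tree insertion order: [12, 40, 25, 39, 17, 23, 14]
Tree (level-order array): [12, None, 40, 25, None, 17, 39, 14, 23]
BFS from the root, enqueuing left then right child of each popped node:
  queue [12] -> pop 12, enqueue [40], visited so far: [12]
  queue [40] -> pop 40, enqueue [25], visited so far: [12, 40]
  queue [25] -> pop 25, enqueue [17, 39], visited so far: [12, 40, 25]
  queue [17, 39] -> pop 17, enqueue [14, 23], visited so far: [12, 40, 25, 17]
  queue [39, 14, 23] -> pop 39, enqueue [none], visited so far: [12, 40, 25, 17, 39]
  queue [14, 23] -> pop 14, enqueue [none], visited so far: [12, 40, 25, 17, 39, 14]
  queue [23] -> pop 23, enqueue [none], visited so far: [12, 40, 25, 17, 39, 14, 23]
Result: [12, 40, 25, 17, 39, 14, 23]


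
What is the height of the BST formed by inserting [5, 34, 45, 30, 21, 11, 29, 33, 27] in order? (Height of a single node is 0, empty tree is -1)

Insertion order: [5, 34, 45, 30, 21, 11, 29, 33, 27]
Tree (level-order array): [5, None, 34, 30, 45, 21, 33, None, None, 11, 29, None, None, None, None, 27]
Compute height bottom-up (empty subtree = -1):
  height(11) = 1 + max(-1, -1) = 0
  height(27) = 1 + max(-1, -1) = 0
  height(29) = 1 + max(0, -1) = 1
  height(21) = 1 + max(0, 1) = 2
  height(33) = 1 + max(-1, -1) = 0
  height(30) = 1 + max(2, 0) = 3
  height(45) = 1 + max(-1, -1) = 0
  height(34) = 1 + max(3, 0) = 4
  height(5) = 1 + max(-1, 4) = 5
Height = 5


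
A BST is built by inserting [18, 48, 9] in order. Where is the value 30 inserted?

Starting tree (level order): [18, 9, 48]
Insertion path: 18 -> 48
Result: insert 30 as left child of 48
Final tree (level order): [18, 9, 48, None, None, 30]


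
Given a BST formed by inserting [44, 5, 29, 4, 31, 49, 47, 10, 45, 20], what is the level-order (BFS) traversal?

Tree insertion order: [44, 5, 29, 4, 31, 49, 47, 10, 45, 20]
Tree (level-order array): [44, 5, 49, 4, 29, 47, None, None, None, 10, 31, 45, None, None, 20]
BFS from the root, enqueuing left then right child of each popped node:
  queue [44] -> pop 44, enqueue [5, 49], visited so far: [44]
  queue [5, 49] -> pop 5, enqueue [4, 29], visited so far: [44, 5]
  queue [49, 4, 29] -> pop 49, enqueue [47], visited so far: [44, 5, 49]
  queue [4, 29, 47] -> pop 4, enqueue [none], visited so far: [44, 5, 49, 4]
  queue [29, 47] -> pop 29, enqueue [10, 31], visited so far: [44, 5, 49, 4, 29]
  queue [47, 10, 31] -> pop 47, enqueue [45], visited so far: [44, 5, 49, 4, 29, 47]
  queue [10, 31, 45] -> pop 10, enqueue [20], visited so far: [44, 5, 49, 4, 29, 47, 10]
  queue [31, 45, 20] -> pop 31, enqueue [none], visited so far: [44, 5, 49, 4, 29, 47, 10, 31]
  queue [45, 20] -> pop 45, enqueue [none], visited so far: [44, 5, 49, 4, 29, 47, 10, 31, 45]
  queue [20] -> pop 20, enqueue [none], visited so far: [44, 5, 49, 4, 29, 47, 10, 31, 45, 20]
Result: [44, 5, 49, 4, 29, 47, 10, 31, 45, 20]


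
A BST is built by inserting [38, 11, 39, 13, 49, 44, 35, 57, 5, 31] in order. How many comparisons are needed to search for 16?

Search path for 16: 38 -> 11 -> 13 -> 35 -> 31
Found: False
Comparisons: 5


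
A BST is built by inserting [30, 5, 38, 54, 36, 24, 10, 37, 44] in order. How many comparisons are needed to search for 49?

Search path for 49: 30 -> 38 -> 54 -> 44
Found: False
Comparisons: 4


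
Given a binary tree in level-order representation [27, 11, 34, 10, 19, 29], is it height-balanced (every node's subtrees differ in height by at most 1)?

Tree (level-order array): [27, 11, 34, 10, 19, 29]
Definition: a tree is height-balanced if, at every node, |h(left) - h(right)| <= 1 (empty subtree has height -1).
Bottom-up per-node check:
  node 10: h_left=-1, h_right=-1, diff=0 [OK], height=0
  node 19: h_left=-1, h_right=-1, diff=0 [OK], height=0
  node 11: h_left=0, h_right=0, diff=0 [OK], height=1
  node 29: h_left=-1, h_right=-1, diff=0 [OK], height=0
  node 34: h_left=0, h_right=-1, diff=1 [OK], height=1
  node 27: h_left=1, h_right=1, diff=0 [OK], height=2
All nodes satisfy the balance condition.
Result: Balanced


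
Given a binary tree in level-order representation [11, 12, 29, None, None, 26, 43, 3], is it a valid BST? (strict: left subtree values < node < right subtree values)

Level-order array: [11, 12, 29, None, None, 26, 43, 3]
Validate using subtree bounds (lo, hi): at each node, require lo < value < hi,
then recurse left with hi=value and right with lo=value.
Preorder trace (stopping at first violation):
  at node 11 with bounds (-inf, +inf): OK
  at node 12 with bounds (-inf, 11): VIOLATION
Node 12 violates its bound: not (-inf < 12 < 11).
Result: Not a valid BST


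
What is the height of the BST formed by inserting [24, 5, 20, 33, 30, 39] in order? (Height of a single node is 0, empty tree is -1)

Insertion order: [24, 5, 20, 33, 30, 39]
Tree (level-order array): [24, 5, 33, None, 20, 30, 39]
Compute height bottom-up (empty subtree = -1):
  height(20) = 1 + max(-1, -1) = 0
  height(5) = 1 + max(-1, 0) = 1
  height(30) = 1 + max(-1, -1) = 0
  height(39) = 1 + max(-1, -1) = 0
  height(33) = 1 + max(0, 0) = 1
  height(24) = 1 + max(1, 1) = 2
Height = 2


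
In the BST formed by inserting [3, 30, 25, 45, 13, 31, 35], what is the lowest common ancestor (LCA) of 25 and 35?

Tree insertion order: [3, 30, 25, 45, 13, 31, 35]
Tree (level-order array): [3, None, 30, 25, 45, 13, None, 31, None, None, None, None, 35]
In a BST, the LCA of p=25, q=35 is the first node v on the
root-to-leaf path with p <= v <= q (go left if both < v, right if both > v).
Walk from root:
  at 3: both 25 and 35 > 3, go right
  at 30: 25 <= 30 <= 35, this is the LCA
LCA = 30


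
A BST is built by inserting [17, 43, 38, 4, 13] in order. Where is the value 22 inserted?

Starting tree (level order): [17, 4, 43, None, 13, 38]
Insertion path: 17 -> 43 -> 38
Result: insert 22 as left child of 38
Final tree (level order): [17, 4, 43, None, 13, 38, None, None, None, 22]


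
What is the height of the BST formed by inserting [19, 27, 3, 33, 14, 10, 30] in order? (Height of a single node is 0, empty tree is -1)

Insertion order: [19, 27, 3, 33, 14, 10, 30]
Tree (level-order array): [19, 3, 27, None, 14, None, 33, 10, None, 30]
Compute height bottom-up (empty subtree = -1):
  height(10) = 1 + max(-1, -1) = 0
  height(14) = 1 + max(0, -1) = 1
  height(3) = 1 + max(-1, 1) = 2
  height(30) = 1 + max(-1, -1) = 0
  height(33) = 1 + max(0, -1) = 1
  height(27) = 1 + max(-1, 1) = 2
  height(19) = 1 + max(2, 2) = 3
Height = 3


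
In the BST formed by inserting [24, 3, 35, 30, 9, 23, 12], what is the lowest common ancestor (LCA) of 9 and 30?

Tree insertion order: [24, 3, 35, 30, 9, 23, 12]
Tree (level-order array): [24, 3, 35, None, 9, 30, None, None, 23, None, None, 12]
In a BST, the LCA of p=9, q=30 is the first node v on the
root-to-leaf path with p <= v <= q (go left if both < v, right if both > v).
Walk from root:
  at 24: 9 <= 24 <= 30, this is the LCA
LCA = 24


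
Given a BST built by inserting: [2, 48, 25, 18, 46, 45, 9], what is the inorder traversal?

Tree insertion order: [2, 48, 25, 18, 46, 45, 9]
Tree (level-order array): [2, None, 48, 25, None, 18, 46, 9, None, 45]
Inorder traversal: [2, 9, 18, 25, 45, 46, 48]


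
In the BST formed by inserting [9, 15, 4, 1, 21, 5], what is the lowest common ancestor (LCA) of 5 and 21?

Tree insertion order: [9, 15, 4, 1, 21, 5]
Tree (level-order array): [9, 4, 15, 1, 5, None, 21]
In a BST, the LCA of p=5, q=21 is the first node v on the
root-to-leaf path with p <= v <= q (go left if both < v, right if both > v).
Walk from root:
  at 9: 5 <= 9 <= 21, this is the LCA
LCA = 9


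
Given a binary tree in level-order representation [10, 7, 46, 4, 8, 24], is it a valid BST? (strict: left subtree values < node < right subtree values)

Level-order array: [10, 7, 46, 4, 8, 24]
Validate using subtree bounds (lo, hi): at each node, require lo < value < hi,
then recurse left with hi=value and right with lo=value.
Preorder trace (stopping at first violation):
  at node 10 with bounds (-inf, +inf): OK
  at node 7 with bounds (-inf, 10): OK
  at node 4 with bounds (-inf, 7): OK
  at node 8 with bounds (7, 10): OK
  at node 46 with bounds (10, +inf): OK
  at node 24 with bounds (10, 46): OK
No violation found at any node.
Result: Valid BST


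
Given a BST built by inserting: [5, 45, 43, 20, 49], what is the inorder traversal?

Tree insertion order: [5, 45, 43, 20, 49]
Tree (level-order array): [5, None, 45, 43, 49, 20]
Inorder traversal: [5, 20, 43, 45, 49]


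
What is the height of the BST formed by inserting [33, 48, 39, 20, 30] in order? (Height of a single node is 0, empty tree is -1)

Insertion order: [33, 48, 39, 20, 30]
Tree (level-order array): [33, 20, 48, None, 30, 39]
Compute height bottom-up (empty subtree = -1):
  height(30) = 1 + max(-1, -1) = 0
  height(20) = 1 + max(-1, 0) = 1
  height(39) = 1 + max(-1, -1) = 0
  height(48) = 1 + max(0, -1) = 1
  height(33) = 1 + max(1, 1) = 2
Height = 2


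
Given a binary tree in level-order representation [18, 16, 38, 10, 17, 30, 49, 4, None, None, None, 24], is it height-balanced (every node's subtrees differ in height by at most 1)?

Tree (level-order array): [18, 16, 38, 10, 17, 30, 49, 4, None, None, None, 24]
Definition: a tree is height-balanced if, at every node, |h(left) - h(right)| <= 1 (empty subtree has height -1).
Bottom-up per-node check:
  node 4: h_left=-1, h_right=-1, diff=0 [OK], height=0
  node 10: h_left=0, h_right=-1, diff=1 [OK], height=1
  node 17: h_left=-1, h_right=-1, diff=0 [OK], height=0
  node 16: h_left=1, h_right=0, diff=1 [OK], height=2
  node 24: h_left=-1, h_right=-1, diff=0 [OK], height=0
  node 30: h_left=0, h_right=-1, diff=1 [OK], height=1
  node 49: h_left=-1, h_right=-1, diff=0 [OK], height=0
  node 38: h_left=1, h_right=0, diff=1 [OK], height=2
  node 18: h_left=2, h_right=2, diff=0 [OK], height=3
All nodes satisfy the balance condition.
Result: Balanced


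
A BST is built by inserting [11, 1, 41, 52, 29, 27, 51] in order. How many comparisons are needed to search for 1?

Search path for 1: 11 -> 1
Found: True
Comparisons: 2


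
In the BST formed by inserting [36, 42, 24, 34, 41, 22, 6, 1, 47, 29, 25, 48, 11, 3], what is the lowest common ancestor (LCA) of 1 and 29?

Tree insertion order: [36, 42, 24, 34, 41, 22, 6, 1, 47, 29, 25, 48, 11, 3]
Tree (level-order array): [36, 24, 42, 22, 34, 41, 47, 6, None, 29, None, None, None, None, 48, 1, 11, 25, None, None, None, None, 3]
In a BST, the LCA of p=1, q=29 is the first node v on the
root-to-leaf path with p <= v <= q (go left if both < v, right if both > v).
Walk from root:
  at 36: both 1 and 29 < 36, go left
  at 24: 1 <= 24 <= 29, this is the LCA
LCA = 24


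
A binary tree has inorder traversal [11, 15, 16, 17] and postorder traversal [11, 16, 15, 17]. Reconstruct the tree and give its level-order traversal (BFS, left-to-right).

Inorder:   [11, 15, 16, 17]
Postorder: [11, 16, 15, 17]
Algorithm: postorder visits root last, so walk postorder right-to-left;
each value is the root of the current inorder slice — split it at that
value, recurse on the right subtree first, then the left.
Recursive splits:
  root=17; inorder splits into left=[11, 15, 16], right=[]
  root=15; inorder splits into left=[11], right=[16]
  root=16; inorder splits into left=[], right=[]
  root=11; inorder splits into left=[], right=[]
Reconstructed level-order: [17, 15, 11, 16]


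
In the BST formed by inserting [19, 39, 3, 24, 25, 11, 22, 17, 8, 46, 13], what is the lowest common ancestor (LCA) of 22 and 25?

Tree insertion order: [19, 39, 3, 24, 25, 11, 22, 17, 8, 46, 13]
Tree (level-order array): [19, 3, 39, None, 11, 24, 46, 8, 17, 22, 25, None, None, None, None, 13]
In a BST, the LCA of p=22, q=25 is the first node v on the
root-to-leaf path with p <= v <= q (go left if both < v, right if both > v).
Walk from root:
  at 19: both 22 and 25 > 19, go right
  at 39: both 22 and 25 < 39, go left
  at 24: 22 <= 24 <= 25, this is the LCA
LCA = 24


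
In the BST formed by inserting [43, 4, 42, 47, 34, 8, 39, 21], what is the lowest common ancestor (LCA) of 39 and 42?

Tree insertion order: [43, 4, 42, 47, 34, 8, 39, 21]
Tree (level-order array): [43, 4, 47, None, 42, None, None, 34, None, 8, 39, None, 21]
In a BST, the LCA of p=39, q=42 is the first node v on the
root-to-leaf path with p <= v <= q (go left if both < v, right if both > v).
Walk from root:
  at 43: both 39 and 42 < 43, go left
  at 4: both 39 and 42 > 4, go right
  at 42: 39 <= 42 <= 42, this is the LCA
LCA = 42


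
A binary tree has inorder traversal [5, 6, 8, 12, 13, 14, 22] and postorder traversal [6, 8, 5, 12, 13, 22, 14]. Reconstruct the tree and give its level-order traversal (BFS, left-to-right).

Inorder:   [5, 6, 8, 12, 13, 14, 22]
Postorder: [6, 8, 5, 12, 13, 22, 14]
Algorithm: postorder visits root last, so walk postorder right-to-left;
each value is the root of the current inorder slice — split it at that
value, recurse on the right subtree first, then the left.
Recursive splits:
  root=14; inorder splits into left=[5, 6, 8, 12, 13], right=[22]
  root=22; inorder splits into left=[], right=[]
  root=13; inorder splits into left=[5, 6, 8, 12], right=[]
  root=12; inorder splits into left=[5, 6, 8], right=[]
  root=5; inorder splits into left=[], right=[6, 8]
  root=8; inorder splits into left=[6], right=[]
  root=6; inorder splits into left=[], right=[]
Reconstructed level-order: [14, 13, 22, 12, 5, 8, 6]


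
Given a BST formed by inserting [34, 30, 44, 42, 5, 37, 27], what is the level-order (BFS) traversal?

Tree insertion order: [34, 30, 44, 42, 5, 37, 27]
Tree (level-order array): [34, 30, 44, 5, None, 42, None, None, 27, 37]
BFS from the root, enqueuing left then right child of each popped node:
  queue [34] -> pop 34, enqueue [30, 44], visited so far: [34]
  queue [30, 44] -> pop 30, enqueue [5], visited so far: [34, 30]
  queue [44, 5] -> pop 44, enqueue [42], visited so far: [34, 30, 44]
  queue [5, 42] -> pop 5, enqueue [27], visited so far: [34, 30, 44, 5]
  queue [42, 27] -> pop 42, enqueue [37], visited so far: [34, 30, 44, 5, 42]
  queue [27, 37] -> pop 27, enqueue [none], visited so far: [34, 30, 44, 5, 42, 27]
  queue [37] -> pop 37, enqueue [none], visited so far: [34, 30, 44, 5, 42, 27, 37]
Result: [34, 30, 44, 5, 42, 27, 37]


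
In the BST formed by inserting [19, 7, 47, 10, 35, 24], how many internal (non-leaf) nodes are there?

Tree built from: [19, 7, 47, 10, 35, 24]
Tree (level-order array): [19, 7, 47, None, 10, 35, None, None, None, 24]
Rule: An internal node has at least one child.
Per-node child counts:
  node 19: 2 child(ren)
  node 7: 1 child(ren)
  node 10: 0 child(ren)
  node 47: 1 child(ren)
  node 35: 1 child(ren)
  node 24: 0 child(ren)
Matching nodes: [19, 7, 47, 35]
Count of internal (non-leaf) nodes: 4


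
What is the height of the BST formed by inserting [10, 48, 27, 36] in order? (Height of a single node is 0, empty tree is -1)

Insertion order: [10, 48, 27, 36]
Tree (level-order array): [10, None, 48, 27, None, None, 36]
Compute height bottom-up (empty subtree = -1):
  height(36) = 1 + max(-1, -1) = 0
  height(27) = 1 + max(-1, 0) = 1
  height(48) = 1 + max(1, -1) = 2
  height(10) = 1 + max(-1, 2) = 3
Height = 3


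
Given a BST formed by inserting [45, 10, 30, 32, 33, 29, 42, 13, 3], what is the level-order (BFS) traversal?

Tree insertion order: [45, 10, 30, 32, 33, 29, 42, 13, 3]
Tree (level-order array): [45, 10, None, 3, 30, None, None, 29, 32, 13, None, None, 33, None, None, None, 42]
BFS from the root, enqueuing left then right child of each popped node:
  queue [45] -> pop 45, enqueue [10], visited so far: [45]
  queue [10] -> pop 10, enqueue [3, 30], visited so far: [45, 10]
  queue [3, 30] -> pop 3, enqueue [none], visited so far: [45, 10, 3]
  queue [30] -> pop 30, enqueue [29, 32], visited so far: [45, 10, 3, 30]
  queue [29, 32] -> pop 29, enqueue [13], visited so far: [45, 10, 3, 30, 29]
  queue [32, 13] -> pop 32, enqueue [33], visited so far: [45, 10, 3, 30, 29, 32]
  queue [13, 33] -> pop 13, enqueue [none], visited so far: [45, 10, 3, 30, 29, 32, 13]
  queue [33] -> pop 33, enqueue [42], visited so far: [45, 10, 3, 30, 29, 32, 13, 33]
  queue [42] -> pop 42, enqueue [none], visited so far: [45, 10, 3, 30, 29, 32, 13, 33, 42]
Result: [45, 10, 3, 30, 29, 32, 13, 33, 42]


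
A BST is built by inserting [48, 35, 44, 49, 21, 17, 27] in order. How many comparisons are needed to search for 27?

Search path for 27: 48 -> 35 -> 21 -> 27
Found: True
Comparisons: 4


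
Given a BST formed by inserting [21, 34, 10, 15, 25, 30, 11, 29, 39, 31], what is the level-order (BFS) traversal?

Tree insertion order: [21, 34, 10, 15, 25, 30, 11, 29, 39, 31]
Tree (level-order array): [21, 10, 34, None, 15, 25, 39, 11, None, None, 30, None, None, None, None, 29, 31]
BFS from the root, enqueuing left then right child of each popped node:
  queue [21] -> pop 21, enqueue [10, 34], visited so far: [21]
  queue [10, 34] -> pop 10, enqueue [15], visited so far: [21, 10]
  queue [34, 15] -> pop 34, enqueue [25, 39], visited so far: [21, 10, 34]
  queue [15, 25, 39] -> pop 15, enqueue [11], visited so far: [21, 10, 34, 15]
  queue [25, 39, 11] -> pop 25, enqueue [30], visited so far: [21, 10, 34, 15, 25]
  queue [39, 11, 30] -> pop 39, enqueue [none], visited so far: [21, 10, 34, 15, 25, 39]
  queue [11, 30] -> pop 11, enqueue [none], visited so far: [21, 10, 34, 15, 25, 39, 11]
  queue [30] -> pop 30, enqueue [29, 31], visited so far: [21, 10, 34, 15, 25, 39, 11, 30]
  queue [29, 31] -> pop 29, enqueue [none], visited so far: [21, 10, 34, 15, 25, 39, 11, 30, 29]
  queue [31] -> pop 31, enqueue [none], visited so far: [21, 10, 34, 15, 25, 39, 11, 30, 29, 31]
Result: [21, 10, 34, 15, 25, 39, 11, 30, 29, 31]


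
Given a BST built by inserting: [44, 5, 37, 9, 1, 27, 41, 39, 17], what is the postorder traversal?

Tree insertion order: [44, 5, 37, 9, 1, 27, 41, 39, 17]
Tree (level-order array): [44, 5, None, 1, 37, None, None, 9, 41, None, 27, 39, None, 17]
Postorder traversal: [1, 17, 27, 9, 39, 41, 37, 5, 44]


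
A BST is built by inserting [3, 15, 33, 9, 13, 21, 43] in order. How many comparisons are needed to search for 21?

Search path for 21: 3 -> 15 -> 33 -> 21
Found: True
Comparisons: 4


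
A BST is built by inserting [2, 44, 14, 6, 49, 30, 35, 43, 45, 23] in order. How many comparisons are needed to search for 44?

Search path for 44: 2 -> 44
Found: True
Comparisons: 2


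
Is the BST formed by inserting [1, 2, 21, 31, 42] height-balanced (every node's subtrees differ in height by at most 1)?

Tree (level-order array): [1, None, 2, None, 21, None, 31, None, 42]
Definition: a tree is height-balanced if, at every node, |h(left) - h(right)| <= 1 (empty subtree has height -1).
Bottom-up per-node check:
  node 42: h_left=-1, h_right=-1, diff=0 [OK], height=0
  node 31: h_left=-1, h_right=0, diff=1 [OK], height=1
  node 21: h_left=-1, h_right=1, diff=2 [FAIL (|-1-1|=2 > 1)], height=2
  node 2: h_left=-1, h_right=2, diff=3 [FAIL (|-1-2|=3 > 1)], height=3
  node 1: h_left=-1, h_right=3, diff=4 [FAIL (|-1-3|=4 > 1)], height=4
Node 21 violates the condition: |-1 - 1| = 2 > 1.
Result: Not balanced


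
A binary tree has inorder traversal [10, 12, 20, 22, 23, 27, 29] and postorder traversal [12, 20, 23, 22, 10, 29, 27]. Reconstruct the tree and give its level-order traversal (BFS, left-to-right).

Inorder:   [10, 12, 20, 22, 23, 27, 29]
Postorder: [12, 20, 23, 22, 10, 29, 27]
Algorithm: postorder visits root last, so walk postorder right-to-left;
each value is the root of the current inorder slice — split it at that
value, recurse on the right subtree first, then the left.
Recursive splits:
  root=27; inorder splits into left=[10, 12, 20, 22, 23], right=[29]
  root=29; inorder splits into left=[], right=[]
  root=10; inorder splits into left=[], right=[12, 20, 22, 23]
  root=22; inorder splits into left=[12, 20], right=[23]
  root=23; inorder splits into left=[], right=[]
  root=20; inorder splits into left=[12], right=[]
  root=12; inorder splits into left=[], right=[]
Reconstructed level-order: [27, 10, 29, 22, 20, 23, 12]


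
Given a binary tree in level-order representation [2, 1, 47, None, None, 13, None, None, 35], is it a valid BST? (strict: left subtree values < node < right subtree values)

Level-order array: [2, 1, 47, None, None, 13, None, None, 35]
Validate using subtree bounds (lo, hi): at each node, require lo < value < hi,
then recurse left with hi=value and right with lo=value.
Preorder trace (stopping at first violation):
  at node 2 with bounds (-inf, +inf): OK
  at node 1 with bounds (-inf, 2): OK
  at node 47 with bounds (2, +inf): OK
  at node 13 with bounds (2, 47): OK
  at node 35 with bounds (13, 47): OK
No violation found at any node.
Result: Valid BST


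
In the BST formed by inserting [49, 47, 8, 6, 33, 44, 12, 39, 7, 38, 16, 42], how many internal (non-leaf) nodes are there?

Tree built from: [49, 47, 8, 6, 33, 44, 12, 39, 7, 38, 16, 42]
Tree (level-order array): [49, 47, None, 8, None, 6, 33, None, 7, 12, 44, None, None, None, 16, 39, None, None, None, 38, 42]
Rule: An internal node has at least one child.
Per-node child counts:
  node 49: 1 child(ren)
  node 47: 1 child(ren)
  node 8: 2 child(ren)
  node 6: 1 child(ren)
  node 7: 0 child(ren)
  node 33: 2 child(ren)
  node 12: 1 child(ren)
  node 16: 0 child(ren)
  node 44: 1 child(ren)
  node 39: 2 child(ren)
  node 38: 0 child(ren)
  node 42: 0 child(ren)
Matching nodes: [49, 47, 8, 6, 33, 12, 44, 39]
Count of internal (non-leaf) nodes: 8


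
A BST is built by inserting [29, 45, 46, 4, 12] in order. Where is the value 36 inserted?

Starting tree (level order): [29, 4, 45, None, 12, None, 46]
Insertion path: 29 -> 45
Result: insert 36 as left child of 45
Final tree (level order): [29, 4, 45, None, 12, 36, 46]


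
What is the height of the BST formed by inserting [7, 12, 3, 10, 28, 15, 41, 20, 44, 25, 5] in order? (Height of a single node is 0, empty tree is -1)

Insertion order: [7, 12, 3, 10, 28, 15, 41, 20, 44, 25, 5]
Tree (level-order array): [7, 3, 12, None, 5, 10, 28, None, None, None, None, 15, 41, None, 20, None, 44, None, 25]
Compute height bottom-up (empty subtree = -1):
  height(5) = 1 + max(-1, -1) = 0
  height(3) = 1 + max(-1, 0) = 1
  height(10) = 1 + max(-1, -1) = 0
  height(25) = 1 + max(-1, -1) = 0
  height(20) = 1 + max(-1, 0) = 1
  height(15) = 1 + max(-1, 1) = 2
  height(44) = 1 + max(-1, -1) = 0
  height(41) = 1 + max(-1, 0) = 1
  height(28) = 1 + max(2, 1) = 3
  height(12) = 1 + max(0, 3) = 4
  height(7) = 1 + max(1, 4) = 5
Height = 5


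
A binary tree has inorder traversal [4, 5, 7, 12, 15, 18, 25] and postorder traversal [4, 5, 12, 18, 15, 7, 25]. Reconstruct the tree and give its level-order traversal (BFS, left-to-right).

Inorder:   [4, 5, 7, 12, 15, 18, 25]
Postorder: [4, 5, 12, 18, 15, 7, 25]
Algorithm: postorder visits root last, so walk postorder right-to-left;
each value is the root of the current inorder slice — split it at that
value, recurse on the right subtree first, then the left.
Recursive splits:
  root=25; inorder splits into left=[4, 5, 7, 12, 15, 18], right=[]
  root=7; inorder splits into left=[4, 5], right=[12, 15, 18]
  root=15; inorder splits into left=[12], right=[18]
  root=18; inorder splits into left=[], right=[]
  root=12; inorder splits into left=[], right=[]
  root=5; inorder splits into left=[4], right=[]
  root=4; inorder splits into left=[], right=[]
Reconstructed level-order: [25, 7, 5, 15, 4, 12, 18]


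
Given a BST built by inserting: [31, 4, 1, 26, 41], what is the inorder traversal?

Tree insertion order: [31, 4, 1, 26, 41]
Tree (level-order array): [31, 4, 41, 1, 26]
Inorder traversal: [1, 4, 26, 31, 41]


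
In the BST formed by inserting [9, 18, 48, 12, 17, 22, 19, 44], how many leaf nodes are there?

Tree built from: [9, 18, 48, 12, 17, 22, 19, 44]
Tree (level-order array): [9, None, 18, 12, 48, None, 17, 22, None, None, None, 19, 44]
Rule: A leaf has 0 children.
Per-node child counts:
  node 9: 1 child(ren)
  node 18: 2 child(ren)
  node 12: 1 child(ren)
  node 17: 0 child(ren)
  node 48: 1 child(ren)
  node 22: 2 child(ren)
  node 19: 0 child(ren)
  node 44: 0 child(ren)
Matching nodes: [17, 19, 44]
Count of leaf nodes: 3


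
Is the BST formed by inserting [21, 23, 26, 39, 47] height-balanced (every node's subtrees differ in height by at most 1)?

Tree (level-order array): [21, None, 23, None, 26, None, 39, None, 47]
Definition: a tree is height-balanced if, at every node, |h(left) - h(right)| <= 1 (empty subtree has height -1).
Bottom-up per-node check:
  node 47: h_left=-1, h_right=-1, diff=0 [OK], height=0
  node 39: h_left=-1, h_right=0, diff=1 [OK], height=1
  node 26: h_left=-1, h_right=1, diff=2 [FAIL (|-1-1|=2 > 1)], height=2
  node 23: h_left=-1, h_right=2, diff=3 [FAIL (|-1-2|=3 > 1)], height=3
  node 21: h_left=-1, h_right=3, diff=4 [FAIL (|-1-3|=4 > 1)], height=4
Node 26 violates the condition: |-1 - 1| = 2 > 1.
Result: Not balanced


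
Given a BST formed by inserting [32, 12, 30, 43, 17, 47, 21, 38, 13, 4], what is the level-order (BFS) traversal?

Tree insertion order: [32, 12, 30, 43, 17, 47, 21, 38, 13, 4]
Tree (level-order array): [32, 12, 43, 4, 30, 38, 47, None, None, 17, None, None, None, None, None, 13, 21]
BFS from the root, enqueuing left then right child of each popped node:
  queue [32] -> pop 32, enqueue [12, 43], visited so far: [32]
  queue [12, 43] -> pop 12, enqueue [4, 30], visited so far: [32, 12]
  queue [43, 4, 30] -> pop 43, enqueue [38, 47], visited so far: [32, 12, 43]
  queue [4, 30, 38, 47] -> pop 4, enqueue [none], visited so far: [32, 12, 43, 4]
  queue [30, 38, 47] -> pop 30, enqueue [17], visited so far: [32, 12, 43, 4, 30]
  queue [38, 47, 17] -> pop 38, enqueue [none], visited so far: [32, 12, 43, 4, 30, 38]
  queue [47, 17] -> pop 47, enqueue [none], visited so far: [32, 12, 43, 4, 30, 38, 47]
  queue [17] -> pop 17, enqueue [13, 21], visited so far: [32, 12, 43, 4, 30, 38, 47, 17]
  queue [13, 21] -> pop 13, enqueue [none], visited so far: [32, 12, 43, 4, 30, 38, 47, 17, 13]
  queue [21] -> pop 21, enqueue [none], visited so far: [32, 12, 43, 4, 30, 38, 47, 17, 13, 21]
Result: [32, 12, 43, 4, 30, 38, 47, 17, 13, 21]


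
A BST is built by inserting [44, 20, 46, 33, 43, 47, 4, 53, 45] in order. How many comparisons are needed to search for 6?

Search path for 6: 44 -> 20 -> 4
Found: False
Comparisons: 3


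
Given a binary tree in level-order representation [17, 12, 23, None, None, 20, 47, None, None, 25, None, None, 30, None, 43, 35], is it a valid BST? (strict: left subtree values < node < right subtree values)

Level-order array: [17, 12, 23, None, None, 20, 47, None, None, 25, None, None, 30, None, 43, 35]
Validate using subtree bounds (lo, hi): at each node, require lo < value < hi,
then recurse left with hi=value and right with lo=value.
Preorder trace (stopping at first violation):
  at node 17 with bounds (-inf, +inf): OK
  at node 12 with bounds (-inf, 17): OK
  at node 23 with bounds (17, +inf): OK
  at node 20 with bounds (17, 23): OK
  at node 47 with bounds (23, +inf): OK
  at node 25 with bounds (23, 47): OK
  at node 30 with bounds (25, 47): OK
  at node 43 with bounds (30, 47): OK
  at node 35 with bounds (30, 43): OK
No violation found at any node.
Result: Valid BST


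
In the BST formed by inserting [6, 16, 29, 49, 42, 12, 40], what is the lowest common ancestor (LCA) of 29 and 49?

Tree insertion order: [6, 16, 29, 49, 42, 12, 40]
Tree (level-order array): [6, None, 16, 12, 29, None, None, None, 49, 42, None, 40]
In a BST, the LCA of p=29, q=49 is the first node v on the
root-to-leaf path with p <= v <= q (go left if both < v, right if both > v).
Walk from root:
  at 6: both 29 and 49 > 6, go right
  at 16: both 29 and 49 > 16, go right
  at 29: 29 <= 29 <= 49, this is the LCA
LCA = 29


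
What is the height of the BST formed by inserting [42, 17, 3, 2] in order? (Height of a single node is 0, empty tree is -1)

Insertion order: [42, 17, 3, 2]
Tree (level-order array): [42, 17, None, 3, None, 2]
Compute height bottom-up (empty subtree = -1):
  height(2) = 1 + max(-1, -1) = 0
  height(3) = 1 + max(0, -1) = 1
  height(17) = 1 + max(1, -1) = 2
  height(42) = 1 + max(2, -1) = 3
Height = 3


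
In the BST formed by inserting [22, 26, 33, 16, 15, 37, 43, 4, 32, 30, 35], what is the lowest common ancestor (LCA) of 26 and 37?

Tree insertion order: [22, 26, 33, 16, 15, 37, 43, 4, 32, 30, 35]
Tree (level-order array): [22, 16, 26, 15, None, None, 33, 4, None, 32, 37, None, None, 30, None, 35, 43]
In a BST, the LCA of p=26, q=37 is the first node v on the
root-to-leaf path with p <= v <= q (go left if both < v, right if both > v).
Walk from root:
  at 22: both 26 and 37 > 22, go right
  at 26: 26 <= 26 <= 37, this is the LCA
LCA = 26


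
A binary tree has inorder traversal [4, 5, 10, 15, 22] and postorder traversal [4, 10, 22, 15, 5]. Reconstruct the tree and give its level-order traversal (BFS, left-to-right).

Inorder:   [4, 5, 10, 15, 22]
Postorder: [4, 10, 22, 15, 5]
Algorithm: postorder visits root last, so walk postorder right-to-left;
each value is the root of the current inorder slice — split it at that
value, recurse on the right subtree first, then the left.
Recursive splits:
  root=5; inorder splits into left=[4], right=[10, 15, 22]
  root=15; inorder splits into left=[10], right=[22]
  root=22; inorder splits into left=[], right=[]
  root=10; inorder splits into left=[], right=[]
  root=4; inorder splits into left=[], right=[]
Reconstructed level-order: [5, 4, 15, 10, 22]


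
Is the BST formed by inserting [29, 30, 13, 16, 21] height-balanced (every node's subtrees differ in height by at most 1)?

Tree (level-order array): [29, 13, 30, None, 16, None, None, None, 21]
Definition: a tree is height-balanced if, at every node, |h(left) - h(right)| <= 1 (empty subtree has height -1).
Bottom-up per-node check:
  node 21: h_left=-1, h_right=-1, diff=0 [OK], height=0
  node 16: h_left=-1, h_right=0, diff=1 [OK], height=1
  node 13: h_left=-1, h_right=1, diff=2 [FAIL (|-1-1|=2 > 1)], height=2
  node 30: h_left=-1, h_right=-1, diff=0 [OK], height=0
  node 29: h_left=2, h_right=0, diff=2 [FAIL (|2-0|=2 > 1)], height=3
Node 13 violates the condition: |-1 - 1| = 2 > 1.
Result: Not balanced


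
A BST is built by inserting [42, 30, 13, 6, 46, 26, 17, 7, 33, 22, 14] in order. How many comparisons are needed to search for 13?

Search path for 13: 42 -> 30 -> 13
Found: True
Comparisons: 3


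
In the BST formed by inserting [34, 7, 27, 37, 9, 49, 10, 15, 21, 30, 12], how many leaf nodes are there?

Tree built from: [34, 7, 27, 37, 9, 49, 10, 15, 21, 30, 12]
Tree (level-order array): [34, 7, 37, None, 27, None, 49, 9, 30, None, None, None, 10, None, None, None, 15, 12, 21]
Rule: A leaf has 0 children.
Per-node child counts:
  node 34: 2 child(ren)
  node 7: 1 child(ren)
  node 27: 2 child(ren)
  node 9: 1 child(ren)
  node 10: 1 child(ren)
  node 15: 2 child(ren)
  node 12: 0 child(ren)
  node 21: 0 child(ren)
  node 30: 0 child(ren)
  node 37: 1 child(ren)
  node 49: 0 child(ren)
Matching nodes: [12, 21, 30, 49]
Count of leaf nodes: 4


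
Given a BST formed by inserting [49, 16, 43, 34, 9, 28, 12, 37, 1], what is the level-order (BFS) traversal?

Tree insertion order: [49, 16, 43, 34, 9, 28, 12, 37, 1]
Tree (level-order array): [49, 16, None, 9, 43, 1, 12, 34, None, None, None, None, None, 28, 37]
BFS from the root, enqueuing left then right child of each popped node:
  queue [49] -> pop 49, enqueue [16], visited so far: [49]
  queue [16] -> pop 16, enqueue [9, 43], visited so far: [49, 16]
  queue [9, 43] -> pop 9, enqueue [1, 12], visited so far: [49, 16, 9]
  queue [43, 1, 12] -> pop 43, enqueue [34], visited so far: [49, 16, 9, 43]
  queue [1, 12, 34] -> pop 1, enqueue [none], visited so far: [49, 16, 9, 43, 1]
  queue [12, 34] -> pop 12, enqueue [none], visited so far: [49, 16, 9, 43, 1, 12]
  queue [34] -> pop 34, enqueue [28, 37], visited so far: [49, 16, 9, 43, 1, 12, 34]
  queue [28, 37] -> pop 28, enqueue [none], visited so far: [49, 16, 9, 43, 1, 12, 34, 28]
  queue [37] -> pop 37, enqueue [none], visited so far: [49, 16, 9, 43, 1, 12, 34, 28, 37]
Result: [49, 16, 9, 43, 1, 12, 34, 28, 37]
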